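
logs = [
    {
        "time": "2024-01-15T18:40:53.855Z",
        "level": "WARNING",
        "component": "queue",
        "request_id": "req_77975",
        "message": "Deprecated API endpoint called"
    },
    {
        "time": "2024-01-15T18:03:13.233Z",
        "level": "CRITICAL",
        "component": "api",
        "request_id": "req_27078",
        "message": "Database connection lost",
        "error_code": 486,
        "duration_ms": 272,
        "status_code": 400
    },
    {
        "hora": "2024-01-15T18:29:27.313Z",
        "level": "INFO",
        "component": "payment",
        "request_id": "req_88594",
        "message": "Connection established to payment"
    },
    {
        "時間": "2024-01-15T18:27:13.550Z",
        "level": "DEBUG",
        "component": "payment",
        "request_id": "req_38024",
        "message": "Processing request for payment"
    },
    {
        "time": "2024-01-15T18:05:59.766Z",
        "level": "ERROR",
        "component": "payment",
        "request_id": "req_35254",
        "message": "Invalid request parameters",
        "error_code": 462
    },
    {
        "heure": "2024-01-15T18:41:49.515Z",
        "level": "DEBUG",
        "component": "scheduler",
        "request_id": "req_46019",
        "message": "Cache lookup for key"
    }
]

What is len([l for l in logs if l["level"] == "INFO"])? 1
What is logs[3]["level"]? "DEBUG"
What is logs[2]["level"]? "INFO"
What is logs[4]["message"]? "Invalid request parameters"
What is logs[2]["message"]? "Connection established to payment"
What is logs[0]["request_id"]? "req_77975"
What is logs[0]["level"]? "WARNING"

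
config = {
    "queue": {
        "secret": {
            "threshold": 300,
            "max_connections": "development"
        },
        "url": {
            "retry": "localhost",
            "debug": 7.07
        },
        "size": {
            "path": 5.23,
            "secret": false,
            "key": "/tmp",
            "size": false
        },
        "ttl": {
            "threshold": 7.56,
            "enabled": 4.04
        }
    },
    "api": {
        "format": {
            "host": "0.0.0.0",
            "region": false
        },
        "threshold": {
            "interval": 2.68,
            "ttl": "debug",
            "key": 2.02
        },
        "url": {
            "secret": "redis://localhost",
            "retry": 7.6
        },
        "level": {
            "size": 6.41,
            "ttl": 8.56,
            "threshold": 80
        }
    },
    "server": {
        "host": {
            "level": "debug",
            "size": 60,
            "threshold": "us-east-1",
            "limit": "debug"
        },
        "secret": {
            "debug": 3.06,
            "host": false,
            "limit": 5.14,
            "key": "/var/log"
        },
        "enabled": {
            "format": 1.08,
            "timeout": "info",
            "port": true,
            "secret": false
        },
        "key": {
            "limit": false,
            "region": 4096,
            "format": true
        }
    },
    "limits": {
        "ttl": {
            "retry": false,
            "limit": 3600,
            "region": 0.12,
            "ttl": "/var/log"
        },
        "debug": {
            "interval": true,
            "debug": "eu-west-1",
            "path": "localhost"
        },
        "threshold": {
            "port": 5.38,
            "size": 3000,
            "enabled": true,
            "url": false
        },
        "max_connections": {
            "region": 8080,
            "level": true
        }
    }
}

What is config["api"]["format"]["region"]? False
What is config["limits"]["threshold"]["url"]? False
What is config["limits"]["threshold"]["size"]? 3000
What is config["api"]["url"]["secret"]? "redis://localhost"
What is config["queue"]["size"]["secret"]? False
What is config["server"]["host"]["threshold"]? "us-east-1"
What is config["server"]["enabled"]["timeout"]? "info"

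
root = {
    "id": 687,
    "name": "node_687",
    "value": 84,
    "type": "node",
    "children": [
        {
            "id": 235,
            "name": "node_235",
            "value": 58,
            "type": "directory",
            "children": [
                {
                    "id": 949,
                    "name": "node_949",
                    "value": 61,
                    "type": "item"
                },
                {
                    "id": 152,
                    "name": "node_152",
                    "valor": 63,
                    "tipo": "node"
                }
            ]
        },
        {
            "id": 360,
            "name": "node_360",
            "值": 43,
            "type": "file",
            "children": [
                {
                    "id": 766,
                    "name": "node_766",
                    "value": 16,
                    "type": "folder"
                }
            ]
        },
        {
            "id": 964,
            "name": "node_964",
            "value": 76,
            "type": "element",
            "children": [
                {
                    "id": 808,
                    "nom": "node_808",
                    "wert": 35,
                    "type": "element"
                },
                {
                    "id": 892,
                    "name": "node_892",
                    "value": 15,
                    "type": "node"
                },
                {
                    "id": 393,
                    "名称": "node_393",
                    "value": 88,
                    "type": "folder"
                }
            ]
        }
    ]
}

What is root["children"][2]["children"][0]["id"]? 808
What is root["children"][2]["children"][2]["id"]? 393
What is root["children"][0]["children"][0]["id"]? 949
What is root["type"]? "node"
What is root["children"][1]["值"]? 43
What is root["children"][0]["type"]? "directory"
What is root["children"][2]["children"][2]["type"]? "folder"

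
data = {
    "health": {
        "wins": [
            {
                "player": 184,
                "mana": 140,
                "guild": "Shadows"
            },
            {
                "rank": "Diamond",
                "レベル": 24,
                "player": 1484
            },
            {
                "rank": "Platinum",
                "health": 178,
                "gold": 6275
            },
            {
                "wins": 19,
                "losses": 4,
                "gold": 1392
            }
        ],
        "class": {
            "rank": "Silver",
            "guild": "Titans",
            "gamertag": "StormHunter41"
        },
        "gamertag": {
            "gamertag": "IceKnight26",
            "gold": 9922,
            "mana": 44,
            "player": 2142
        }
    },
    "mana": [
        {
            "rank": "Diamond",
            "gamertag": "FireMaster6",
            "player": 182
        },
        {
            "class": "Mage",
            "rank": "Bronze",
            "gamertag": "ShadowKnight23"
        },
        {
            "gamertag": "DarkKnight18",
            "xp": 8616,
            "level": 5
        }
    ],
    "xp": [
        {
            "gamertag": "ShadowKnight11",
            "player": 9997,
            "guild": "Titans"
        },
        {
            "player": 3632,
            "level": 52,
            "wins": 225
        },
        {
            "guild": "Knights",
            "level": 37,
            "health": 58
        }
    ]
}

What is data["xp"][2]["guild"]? "Knights"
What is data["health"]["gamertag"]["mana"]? 44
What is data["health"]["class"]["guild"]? "Titans"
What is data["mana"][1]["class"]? "Mage"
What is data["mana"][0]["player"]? 182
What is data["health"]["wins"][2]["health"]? 178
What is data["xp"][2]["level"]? 37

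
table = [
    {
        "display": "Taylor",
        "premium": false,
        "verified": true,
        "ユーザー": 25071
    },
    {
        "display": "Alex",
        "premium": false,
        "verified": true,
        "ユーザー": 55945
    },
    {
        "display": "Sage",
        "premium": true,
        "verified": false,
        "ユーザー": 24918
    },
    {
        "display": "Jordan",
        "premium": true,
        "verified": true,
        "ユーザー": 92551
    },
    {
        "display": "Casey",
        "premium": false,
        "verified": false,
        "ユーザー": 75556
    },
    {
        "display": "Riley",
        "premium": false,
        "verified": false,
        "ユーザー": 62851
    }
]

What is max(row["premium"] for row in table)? True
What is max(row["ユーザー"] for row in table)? 92551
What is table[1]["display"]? "Alex"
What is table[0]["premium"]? False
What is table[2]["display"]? "Sage"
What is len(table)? 6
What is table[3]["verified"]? True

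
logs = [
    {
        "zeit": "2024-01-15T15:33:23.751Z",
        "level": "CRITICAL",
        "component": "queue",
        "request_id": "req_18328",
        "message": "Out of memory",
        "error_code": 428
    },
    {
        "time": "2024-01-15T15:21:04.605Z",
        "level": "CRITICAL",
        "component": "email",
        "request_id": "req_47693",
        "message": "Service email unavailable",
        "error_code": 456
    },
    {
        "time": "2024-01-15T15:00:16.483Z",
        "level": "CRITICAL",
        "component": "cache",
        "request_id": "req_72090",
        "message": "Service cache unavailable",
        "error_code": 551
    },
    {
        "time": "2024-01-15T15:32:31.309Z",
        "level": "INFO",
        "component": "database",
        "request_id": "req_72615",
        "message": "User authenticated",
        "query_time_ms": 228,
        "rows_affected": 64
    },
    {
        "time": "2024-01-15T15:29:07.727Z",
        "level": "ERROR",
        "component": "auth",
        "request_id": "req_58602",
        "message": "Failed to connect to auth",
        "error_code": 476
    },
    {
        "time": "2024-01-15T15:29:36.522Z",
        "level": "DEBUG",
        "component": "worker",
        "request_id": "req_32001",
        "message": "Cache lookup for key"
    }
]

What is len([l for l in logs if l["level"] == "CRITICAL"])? 3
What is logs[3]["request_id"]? "req_72615"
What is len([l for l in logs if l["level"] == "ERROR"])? 1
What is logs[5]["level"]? "DEBUG"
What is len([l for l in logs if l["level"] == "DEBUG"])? 1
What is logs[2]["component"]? "cache"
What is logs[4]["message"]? "Failed to connect to auth"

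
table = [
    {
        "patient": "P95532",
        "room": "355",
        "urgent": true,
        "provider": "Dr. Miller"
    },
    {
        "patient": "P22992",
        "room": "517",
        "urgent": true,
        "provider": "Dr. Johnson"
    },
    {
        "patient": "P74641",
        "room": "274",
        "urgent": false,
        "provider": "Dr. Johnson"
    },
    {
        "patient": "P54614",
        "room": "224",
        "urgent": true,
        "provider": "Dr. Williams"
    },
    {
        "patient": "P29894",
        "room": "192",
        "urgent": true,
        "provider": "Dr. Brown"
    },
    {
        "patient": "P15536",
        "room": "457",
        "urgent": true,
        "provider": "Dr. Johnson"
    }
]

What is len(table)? 6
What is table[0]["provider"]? "Dr. Miller"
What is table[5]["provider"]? "Dr. Johnson"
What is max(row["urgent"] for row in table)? True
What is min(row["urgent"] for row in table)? False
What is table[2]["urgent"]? False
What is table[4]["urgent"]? True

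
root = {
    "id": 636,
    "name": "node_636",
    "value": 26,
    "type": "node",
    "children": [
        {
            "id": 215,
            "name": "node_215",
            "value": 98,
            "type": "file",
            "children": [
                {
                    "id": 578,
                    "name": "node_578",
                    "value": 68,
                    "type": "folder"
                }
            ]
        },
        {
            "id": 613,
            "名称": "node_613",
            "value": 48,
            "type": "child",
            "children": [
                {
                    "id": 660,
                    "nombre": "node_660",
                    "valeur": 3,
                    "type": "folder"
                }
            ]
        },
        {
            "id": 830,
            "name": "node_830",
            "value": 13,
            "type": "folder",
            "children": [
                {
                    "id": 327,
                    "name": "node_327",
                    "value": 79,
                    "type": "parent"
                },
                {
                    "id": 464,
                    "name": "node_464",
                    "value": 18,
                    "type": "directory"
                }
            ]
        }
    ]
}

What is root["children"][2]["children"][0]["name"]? "node_327"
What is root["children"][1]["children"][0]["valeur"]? 3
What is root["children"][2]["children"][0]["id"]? 327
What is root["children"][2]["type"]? "folder"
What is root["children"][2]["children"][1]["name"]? "node_464"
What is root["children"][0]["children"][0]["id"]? 578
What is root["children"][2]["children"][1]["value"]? 18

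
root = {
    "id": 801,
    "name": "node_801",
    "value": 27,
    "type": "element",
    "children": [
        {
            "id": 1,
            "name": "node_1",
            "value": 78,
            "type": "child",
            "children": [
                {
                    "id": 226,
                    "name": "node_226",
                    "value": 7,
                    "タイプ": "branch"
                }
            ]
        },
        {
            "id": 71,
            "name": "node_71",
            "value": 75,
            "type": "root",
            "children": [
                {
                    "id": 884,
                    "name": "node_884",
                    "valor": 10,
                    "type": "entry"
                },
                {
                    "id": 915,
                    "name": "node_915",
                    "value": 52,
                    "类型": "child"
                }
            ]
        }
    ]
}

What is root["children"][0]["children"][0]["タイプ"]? "branch"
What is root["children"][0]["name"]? "node_1"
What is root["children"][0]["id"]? 1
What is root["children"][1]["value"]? 75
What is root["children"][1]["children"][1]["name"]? "node_915"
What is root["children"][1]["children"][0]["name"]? "node_884"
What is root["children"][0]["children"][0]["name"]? "node_226"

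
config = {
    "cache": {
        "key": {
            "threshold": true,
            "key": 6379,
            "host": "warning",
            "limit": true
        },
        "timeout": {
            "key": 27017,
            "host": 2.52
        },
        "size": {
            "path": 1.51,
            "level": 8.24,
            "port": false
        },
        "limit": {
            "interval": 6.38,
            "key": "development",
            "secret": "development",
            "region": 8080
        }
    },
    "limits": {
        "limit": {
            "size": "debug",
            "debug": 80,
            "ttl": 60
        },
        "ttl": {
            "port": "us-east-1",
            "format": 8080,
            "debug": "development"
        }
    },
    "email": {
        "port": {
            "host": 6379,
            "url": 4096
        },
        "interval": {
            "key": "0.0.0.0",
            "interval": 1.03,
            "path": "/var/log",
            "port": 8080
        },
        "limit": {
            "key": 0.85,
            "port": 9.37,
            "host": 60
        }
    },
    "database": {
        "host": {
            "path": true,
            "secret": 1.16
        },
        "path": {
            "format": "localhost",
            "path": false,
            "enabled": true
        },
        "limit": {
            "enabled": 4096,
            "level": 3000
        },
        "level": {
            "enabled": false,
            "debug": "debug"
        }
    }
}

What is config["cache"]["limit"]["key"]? "development"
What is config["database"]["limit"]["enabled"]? 4096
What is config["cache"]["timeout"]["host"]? 2.52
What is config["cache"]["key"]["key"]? 6379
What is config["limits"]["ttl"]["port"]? "us-east-1"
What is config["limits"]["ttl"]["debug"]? "development"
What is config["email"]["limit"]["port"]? 9.37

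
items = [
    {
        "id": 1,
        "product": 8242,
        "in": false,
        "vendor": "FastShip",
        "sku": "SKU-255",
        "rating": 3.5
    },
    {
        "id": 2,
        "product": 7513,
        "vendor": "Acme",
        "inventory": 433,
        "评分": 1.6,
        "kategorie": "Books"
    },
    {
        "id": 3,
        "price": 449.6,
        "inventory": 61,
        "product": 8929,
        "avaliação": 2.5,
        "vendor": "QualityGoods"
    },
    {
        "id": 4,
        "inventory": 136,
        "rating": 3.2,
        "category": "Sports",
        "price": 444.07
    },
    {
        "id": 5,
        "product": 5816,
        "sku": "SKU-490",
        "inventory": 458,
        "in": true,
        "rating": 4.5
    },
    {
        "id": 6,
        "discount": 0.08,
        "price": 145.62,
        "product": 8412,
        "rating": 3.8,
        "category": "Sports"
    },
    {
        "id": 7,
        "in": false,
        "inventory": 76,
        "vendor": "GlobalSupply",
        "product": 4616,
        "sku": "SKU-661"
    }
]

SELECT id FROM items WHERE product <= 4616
[7]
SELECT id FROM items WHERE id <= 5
[1, 2, 3, 4, 5]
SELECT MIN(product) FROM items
4616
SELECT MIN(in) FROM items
False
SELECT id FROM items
[1, 2, 3, 4, 5, 6, 7]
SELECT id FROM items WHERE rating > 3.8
[5]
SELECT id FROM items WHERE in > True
[]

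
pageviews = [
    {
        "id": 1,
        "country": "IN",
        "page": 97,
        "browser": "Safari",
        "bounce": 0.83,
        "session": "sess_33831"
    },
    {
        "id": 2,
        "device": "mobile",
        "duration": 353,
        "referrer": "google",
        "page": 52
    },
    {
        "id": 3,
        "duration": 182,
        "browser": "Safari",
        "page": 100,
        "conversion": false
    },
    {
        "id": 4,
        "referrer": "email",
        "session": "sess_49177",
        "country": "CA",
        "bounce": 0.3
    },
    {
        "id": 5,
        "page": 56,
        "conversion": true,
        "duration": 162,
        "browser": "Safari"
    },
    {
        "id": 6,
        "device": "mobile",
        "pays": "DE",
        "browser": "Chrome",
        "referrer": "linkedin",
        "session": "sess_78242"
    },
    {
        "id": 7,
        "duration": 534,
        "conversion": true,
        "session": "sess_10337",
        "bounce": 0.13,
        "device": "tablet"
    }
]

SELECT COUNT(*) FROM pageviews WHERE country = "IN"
1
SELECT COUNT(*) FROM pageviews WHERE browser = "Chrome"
1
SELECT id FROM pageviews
[1, 2, 3, 4, 5, 6, 7]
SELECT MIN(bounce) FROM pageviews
0.13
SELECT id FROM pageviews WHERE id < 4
[1, 2, 3]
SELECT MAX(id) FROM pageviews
7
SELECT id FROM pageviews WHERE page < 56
[2]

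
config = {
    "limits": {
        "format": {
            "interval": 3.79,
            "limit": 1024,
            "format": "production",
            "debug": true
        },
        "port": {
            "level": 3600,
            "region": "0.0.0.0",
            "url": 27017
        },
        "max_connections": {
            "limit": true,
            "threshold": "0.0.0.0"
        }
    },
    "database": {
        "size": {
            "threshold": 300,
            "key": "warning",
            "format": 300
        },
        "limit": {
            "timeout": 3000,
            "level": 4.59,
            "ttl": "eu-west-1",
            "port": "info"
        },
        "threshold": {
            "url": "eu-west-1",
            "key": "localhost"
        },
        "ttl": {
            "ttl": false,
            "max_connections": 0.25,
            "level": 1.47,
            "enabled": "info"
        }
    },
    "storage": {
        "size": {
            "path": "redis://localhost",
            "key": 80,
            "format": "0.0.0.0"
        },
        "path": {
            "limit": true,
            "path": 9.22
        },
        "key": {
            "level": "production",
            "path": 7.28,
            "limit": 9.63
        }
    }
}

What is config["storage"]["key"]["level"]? "production"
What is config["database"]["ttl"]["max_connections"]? 0.25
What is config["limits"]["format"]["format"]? "production"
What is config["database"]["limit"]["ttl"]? "eu-west-1"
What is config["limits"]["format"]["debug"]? True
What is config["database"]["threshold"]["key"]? "localhost"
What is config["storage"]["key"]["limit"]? 9.63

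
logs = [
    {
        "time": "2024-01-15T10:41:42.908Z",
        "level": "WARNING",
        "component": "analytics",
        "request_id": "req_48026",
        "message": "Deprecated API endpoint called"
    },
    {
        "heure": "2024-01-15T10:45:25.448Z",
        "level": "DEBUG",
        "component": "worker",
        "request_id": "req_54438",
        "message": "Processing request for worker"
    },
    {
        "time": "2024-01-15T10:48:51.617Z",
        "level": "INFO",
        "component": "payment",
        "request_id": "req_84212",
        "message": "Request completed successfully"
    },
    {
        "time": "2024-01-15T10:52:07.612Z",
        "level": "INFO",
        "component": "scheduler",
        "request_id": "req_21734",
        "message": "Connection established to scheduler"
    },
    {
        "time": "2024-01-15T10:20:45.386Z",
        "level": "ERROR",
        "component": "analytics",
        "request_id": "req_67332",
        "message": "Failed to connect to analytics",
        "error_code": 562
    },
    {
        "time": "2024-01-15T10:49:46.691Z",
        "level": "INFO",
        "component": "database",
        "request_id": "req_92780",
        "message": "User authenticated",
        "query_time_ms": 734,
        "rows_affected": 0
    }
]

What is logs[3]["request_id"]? "req_21734"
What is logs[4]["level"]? "ERROR"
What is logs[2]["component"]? "payment"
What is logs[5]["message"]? "User authenticated"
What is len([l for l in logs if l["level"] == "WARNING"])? 1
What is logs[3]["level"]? "INFO"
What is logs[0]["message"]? "Deprecated API endpoint called"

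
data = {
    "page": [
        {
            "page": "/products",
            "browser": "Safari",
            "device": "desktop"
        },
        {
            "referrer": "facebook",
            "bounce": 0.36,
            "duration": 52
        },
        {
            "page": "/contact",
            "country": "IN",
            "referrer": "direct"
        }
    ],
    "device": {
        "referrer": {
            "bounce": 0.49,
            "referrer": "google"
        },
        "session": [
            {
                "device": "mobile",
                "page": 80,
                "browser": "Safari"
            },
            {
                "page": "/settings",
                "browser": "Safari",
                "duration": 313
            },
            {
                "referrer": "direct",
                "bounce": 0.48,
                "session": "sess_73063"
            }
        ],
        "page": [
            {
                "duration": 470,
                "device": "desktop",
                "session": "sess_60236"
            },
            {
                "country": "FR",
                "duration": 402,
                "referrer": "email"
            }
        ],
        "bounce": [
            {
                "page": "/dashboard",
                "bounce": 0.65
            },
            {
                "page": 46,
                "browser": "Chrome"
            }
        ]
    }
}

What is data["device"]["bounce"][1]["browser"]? "Chrome"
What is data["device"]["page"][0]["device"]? "desktop"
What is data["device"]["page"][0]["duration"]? 470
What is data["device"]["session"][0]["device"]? "mobile"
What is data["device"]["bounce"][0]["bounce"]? 0.65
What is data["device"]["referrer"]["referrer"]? "google"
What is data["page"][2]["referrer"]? "direct"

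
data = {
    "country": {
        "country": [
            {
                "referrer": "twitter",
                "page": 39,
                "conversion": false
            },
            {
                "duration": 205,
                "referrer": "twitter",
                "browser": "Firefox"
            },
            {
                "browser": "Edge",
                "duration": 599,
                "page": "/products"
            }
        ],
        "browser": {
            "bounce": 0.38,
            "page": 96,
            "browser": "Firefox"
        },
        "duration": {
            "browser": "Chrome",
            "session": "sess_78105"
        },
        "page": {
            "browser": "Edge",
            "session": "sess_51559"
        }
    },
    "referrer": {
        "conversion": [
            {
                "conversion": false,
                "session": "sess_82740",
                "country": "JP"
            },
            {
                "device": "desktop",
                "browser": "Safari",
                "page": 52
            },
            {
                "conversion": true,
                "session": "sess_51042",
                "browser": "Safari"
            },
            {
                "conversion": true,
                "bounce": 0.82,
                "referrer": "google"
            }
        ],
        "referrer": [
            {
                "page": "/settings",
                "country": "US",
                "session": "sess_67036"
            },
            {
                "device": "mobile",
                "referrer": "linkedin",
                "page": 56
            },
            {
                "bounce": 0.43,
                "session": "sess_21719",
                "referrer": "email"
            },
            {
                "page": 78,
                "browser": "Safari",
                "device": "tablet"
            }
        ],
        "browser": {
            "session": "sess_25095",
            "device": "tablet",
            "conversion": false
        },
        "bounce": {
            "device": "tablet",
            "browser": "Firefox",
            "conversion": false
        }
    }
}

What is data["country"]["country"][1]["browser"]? "Firefox"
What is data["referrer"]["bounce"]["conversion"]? False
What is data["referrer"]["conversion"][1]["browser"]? "Safari"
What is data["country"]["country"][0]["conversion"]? False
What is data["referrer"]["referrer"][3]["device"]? "tablet"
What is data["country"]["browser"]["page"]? 96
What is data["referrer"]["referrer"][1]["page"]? 56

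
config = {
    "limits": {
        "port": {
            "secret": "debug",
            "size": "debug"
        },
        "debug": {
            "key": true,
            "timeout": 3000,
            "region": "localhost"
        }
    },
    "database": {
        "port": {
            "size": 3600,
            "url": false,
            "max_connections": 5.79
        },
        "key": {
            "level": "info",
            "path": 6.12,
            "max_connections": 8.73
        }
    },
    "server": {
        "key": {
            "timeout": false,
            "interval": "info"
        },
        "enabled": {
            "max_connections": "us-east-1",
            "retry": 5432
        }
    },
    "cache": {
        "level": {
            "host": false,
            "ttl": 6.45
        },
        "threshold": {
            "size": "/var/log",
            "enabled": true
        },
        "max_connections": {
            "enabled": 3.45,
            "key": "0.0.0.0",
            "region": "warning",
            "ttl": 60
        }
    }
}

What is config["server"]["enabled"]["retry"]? 5432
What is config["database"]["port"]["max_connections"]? 5.79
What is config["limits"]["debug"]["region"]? "localhost"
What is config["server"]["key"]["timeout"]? False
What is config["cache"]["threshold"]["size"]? "/var/log"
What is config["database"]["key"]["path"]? 6.12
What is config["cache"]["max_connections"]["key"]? "0.0.0.0"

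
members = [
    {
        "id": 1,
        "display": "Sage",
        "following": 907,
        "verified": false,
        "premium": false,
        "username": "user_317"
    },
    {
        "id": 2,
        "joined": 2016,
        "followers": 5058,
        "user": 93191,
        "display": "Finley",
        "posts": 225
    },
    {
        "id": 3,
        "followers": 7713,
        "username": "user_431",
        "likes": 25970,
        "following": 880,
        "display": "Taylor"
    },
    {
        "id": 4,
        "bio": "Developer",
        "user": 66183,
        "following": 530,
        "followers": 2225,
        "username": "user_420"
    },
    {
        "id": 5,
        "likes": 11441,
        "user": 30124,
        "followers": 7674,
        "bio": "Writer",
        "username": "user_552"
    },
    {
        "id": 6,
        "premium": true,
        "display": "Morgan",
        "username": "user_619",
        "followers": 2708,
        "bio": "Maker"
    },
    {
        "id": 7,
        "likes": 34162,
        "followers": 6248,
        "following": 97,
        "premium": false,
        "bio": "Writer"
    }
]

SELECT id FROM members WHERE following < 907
[3, 4, 7]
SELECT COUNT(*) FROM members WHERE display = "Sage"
1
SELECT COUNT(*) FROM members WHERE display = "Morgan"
1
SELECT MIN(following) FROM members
97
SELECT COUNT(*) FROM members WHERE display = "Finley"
1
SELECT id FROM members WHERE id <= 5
[1, 2, 3, 4, 5]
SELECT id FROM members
[1, 2, 3, 4, 5, 6, 7]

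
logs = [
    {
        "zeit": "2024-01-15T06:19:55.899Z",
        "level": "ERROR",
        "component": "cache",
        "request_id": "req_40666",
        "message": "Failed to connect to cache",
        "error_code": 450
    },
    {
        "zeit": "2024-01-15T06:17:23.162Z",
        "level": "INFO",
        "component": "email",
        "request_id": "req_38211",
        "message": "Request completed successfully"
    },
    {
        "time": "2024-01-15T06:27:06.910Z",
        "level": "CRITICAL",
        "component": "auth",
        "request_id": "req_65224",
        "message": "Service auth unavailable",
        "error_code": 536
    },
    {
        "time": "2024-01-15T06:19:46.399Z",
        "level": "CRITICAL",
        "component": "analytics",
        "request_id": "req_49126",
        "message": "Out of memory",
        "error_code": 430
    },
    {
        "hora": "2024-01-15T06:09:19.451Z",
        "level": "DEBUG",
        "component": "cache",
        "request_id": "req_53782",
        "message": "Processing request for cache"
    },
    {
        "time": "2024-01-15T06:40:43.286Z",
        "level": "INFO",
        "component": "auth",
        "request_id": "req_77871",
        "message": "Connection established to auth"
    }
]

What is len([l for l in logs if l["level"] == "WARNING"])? 0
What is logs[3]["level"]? "CRITICAL"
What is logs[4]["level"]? "DEBUG"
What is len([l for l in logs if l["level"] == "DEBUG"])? 1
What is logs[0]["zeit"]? "2024-01-15T06:19:55.899Z"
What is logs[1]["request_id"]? "req_38211"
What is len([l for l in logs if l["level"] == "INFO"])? 2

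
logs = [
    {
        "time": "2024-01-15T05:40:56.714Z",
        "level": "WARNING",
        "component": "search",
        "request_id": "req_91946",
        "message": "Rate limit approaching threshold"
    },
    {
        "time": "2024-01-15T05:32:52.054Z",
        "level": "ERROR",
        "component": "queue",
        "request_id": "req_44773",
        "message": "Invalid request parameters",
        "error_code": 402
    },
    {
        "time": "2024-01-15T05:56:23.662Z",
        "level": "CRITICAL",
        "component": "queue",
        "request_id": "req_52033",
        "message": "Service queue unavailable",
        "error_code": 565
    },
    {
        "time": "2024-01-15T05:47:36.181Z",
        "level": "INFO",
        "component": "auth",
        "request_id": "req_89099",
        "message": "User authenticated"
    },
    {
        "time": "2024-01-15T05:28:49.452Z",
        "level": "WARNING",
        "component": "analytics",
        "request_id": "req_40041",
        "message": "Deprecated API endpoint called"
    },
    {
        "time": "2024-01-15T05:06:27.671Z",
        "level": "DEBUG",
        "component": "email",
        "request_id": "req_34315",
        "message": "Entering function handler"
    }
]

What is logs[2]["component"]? "queue"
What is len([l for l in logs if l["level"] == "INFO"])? 1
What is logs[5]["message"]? "Entering function handler"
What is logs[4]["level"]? "WARNING"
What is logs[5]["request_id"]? "req_34315"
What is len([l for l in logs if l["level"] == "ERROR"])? 1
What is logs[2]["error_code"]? 565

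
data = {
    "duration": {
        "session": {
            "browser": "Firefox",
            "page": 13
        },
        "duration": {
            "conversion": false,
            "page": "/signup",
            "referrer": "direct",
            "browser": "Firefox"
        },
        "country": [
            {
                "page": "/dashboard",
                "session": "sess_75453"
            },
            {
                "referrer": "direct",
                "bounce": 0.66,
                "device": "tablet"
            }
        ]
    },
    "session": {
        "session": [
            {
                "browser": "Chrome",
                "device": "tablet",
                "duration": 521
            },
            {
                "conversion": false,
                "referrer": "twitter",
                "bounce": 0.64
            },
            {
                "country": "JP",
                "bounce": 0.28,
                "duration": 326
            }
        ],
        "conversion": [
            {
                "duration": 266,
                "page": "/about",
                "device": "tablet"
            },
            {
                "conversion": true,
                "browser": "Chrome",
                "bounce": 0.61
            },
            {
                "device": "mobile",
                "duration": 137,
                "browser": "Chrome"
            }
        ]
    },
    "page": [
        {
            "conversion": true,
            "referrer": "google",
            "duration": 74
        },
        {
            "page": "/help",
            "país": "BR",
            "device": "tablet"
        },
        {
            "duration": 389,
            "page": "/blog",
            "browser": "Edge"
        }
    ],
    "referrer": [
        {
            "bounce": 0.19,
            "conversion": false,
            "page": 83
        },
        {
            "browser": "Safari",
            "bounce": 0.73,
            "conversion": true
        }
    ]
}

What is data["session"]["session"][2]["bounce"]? 0.28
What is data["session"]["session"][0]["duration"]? 521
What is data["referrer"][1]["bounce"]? 0.73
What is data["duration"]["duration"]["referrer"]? "direct"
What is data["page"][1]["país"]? "BR"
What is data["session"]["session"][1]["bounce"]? 0.64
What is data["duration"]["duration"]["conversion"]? False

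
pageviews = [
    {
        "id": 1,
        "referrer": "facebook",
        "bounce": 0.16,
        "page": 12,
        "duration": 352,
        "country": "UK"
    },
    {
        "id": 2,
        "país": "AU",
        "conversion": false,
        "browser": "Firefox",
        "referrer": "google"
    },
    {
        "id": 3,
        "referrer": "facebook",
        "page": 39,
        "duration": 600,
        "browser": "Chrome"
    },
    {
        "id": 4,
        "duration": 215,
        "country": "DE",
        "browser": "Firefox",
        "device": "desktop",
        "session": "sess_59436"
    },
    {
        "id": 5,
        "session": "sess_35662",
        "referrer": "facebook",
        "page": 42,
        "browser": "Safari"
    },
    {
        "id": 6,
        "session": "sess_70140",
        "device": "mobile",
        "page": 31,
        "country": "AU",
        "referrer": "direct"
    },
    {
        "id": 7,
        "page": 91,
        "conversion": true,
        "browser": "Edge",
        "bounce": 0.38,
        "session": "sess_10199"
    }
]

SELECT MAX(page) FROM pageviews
91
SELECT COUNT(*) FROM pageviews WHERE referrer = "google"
1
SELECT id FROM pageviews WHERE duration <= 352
[1, 4]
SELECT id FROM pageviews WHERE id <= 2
[1, 2]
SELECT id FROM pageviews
[1, 2, 3, 4, 5, 6, 7]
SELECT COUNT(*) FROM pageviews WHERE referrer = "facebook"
3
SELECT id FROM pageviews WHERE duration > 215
[1, 3]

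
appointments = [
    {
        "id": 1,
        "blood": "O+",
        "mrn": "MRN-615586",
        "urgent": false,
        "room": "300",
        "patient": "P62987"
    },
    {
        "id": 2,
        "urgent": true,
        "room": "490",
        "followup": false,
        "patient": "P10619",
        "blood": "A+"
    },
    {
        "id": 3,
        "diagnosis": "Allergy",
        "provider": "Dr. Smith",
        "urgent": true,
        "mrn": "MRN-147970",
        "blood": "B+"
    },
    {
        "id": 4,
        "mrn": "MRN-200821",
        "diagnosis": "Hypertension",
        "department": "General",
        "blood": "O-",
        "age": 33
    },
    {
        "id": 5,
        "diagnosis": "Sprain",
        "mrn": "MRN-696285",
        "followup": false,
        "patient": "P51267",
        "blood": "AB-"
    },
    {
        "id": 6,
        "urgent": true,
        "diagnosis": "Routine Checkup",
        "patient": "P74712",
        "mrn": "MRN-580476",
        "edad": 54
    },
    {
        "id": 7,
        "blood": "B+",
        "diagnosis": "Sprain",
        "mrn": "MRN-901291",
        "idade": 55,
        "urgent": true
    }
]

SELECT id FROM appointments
[1, 2, 3, 4, 5, 6, 7]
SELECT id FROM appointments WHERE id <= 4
[1, 2, 3, 4]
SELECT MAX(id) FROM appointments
7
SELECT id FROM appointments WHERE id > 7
[]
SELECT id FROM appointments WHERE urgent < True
[1]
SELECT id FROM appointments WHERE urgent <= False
[1]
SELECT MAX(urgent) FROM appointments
True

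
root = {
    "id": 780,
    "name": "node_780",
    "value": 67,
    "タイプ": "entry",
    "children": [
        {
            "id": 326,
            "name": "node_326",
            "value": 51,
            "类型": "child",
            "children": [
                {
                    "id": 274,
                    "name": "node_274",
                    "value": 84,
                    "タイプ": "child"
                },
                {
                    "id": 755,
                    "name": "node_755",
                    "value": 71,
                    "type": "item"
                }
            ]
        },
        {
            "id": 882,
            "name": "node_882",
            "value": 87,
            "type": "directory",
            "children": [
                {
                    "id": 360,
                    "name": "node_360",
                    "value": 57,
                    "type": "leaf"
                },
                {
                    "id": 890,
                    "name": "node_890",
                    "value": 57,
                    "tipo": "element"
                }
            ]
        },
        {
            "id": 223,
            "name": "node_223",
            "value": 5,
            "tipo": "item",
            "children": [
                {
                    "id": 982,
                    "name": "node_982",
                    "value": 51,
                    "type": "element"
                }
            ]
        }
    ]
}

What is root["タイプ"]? "entry"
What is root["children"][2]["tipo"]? "item"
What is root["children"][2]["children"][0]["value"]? 51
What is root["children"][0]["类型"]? "child"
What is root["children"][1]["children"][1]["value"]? 57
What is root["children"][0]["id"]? 326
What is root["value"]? 67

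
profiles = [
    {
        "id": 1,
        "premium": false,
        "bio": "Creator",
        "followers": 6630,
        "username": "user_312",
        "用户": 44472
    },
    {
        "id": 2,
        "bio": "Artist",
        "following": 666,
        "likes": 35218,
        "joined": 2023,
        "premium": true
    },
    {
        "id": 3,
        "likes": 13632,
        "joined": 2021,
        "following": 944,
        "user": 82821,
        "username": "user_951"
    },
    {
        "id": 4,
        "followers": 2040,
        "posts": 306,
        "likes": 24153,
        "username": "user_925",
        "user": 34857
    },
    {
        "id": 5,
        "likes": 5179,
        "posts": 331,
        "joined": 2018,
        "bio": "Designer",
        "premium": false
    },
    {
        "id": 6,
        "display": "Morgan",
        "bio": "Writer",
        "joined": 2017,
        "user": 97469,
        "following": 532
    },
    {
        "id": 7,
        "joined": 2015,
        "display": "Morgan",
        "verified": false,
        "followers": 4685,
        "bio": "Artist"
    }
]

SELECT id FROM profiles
[1, 2, 3, 4, 5, 6, 7]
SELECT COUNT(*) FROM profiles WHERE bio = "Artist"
2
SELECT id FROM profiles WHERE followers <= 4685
[4, 7]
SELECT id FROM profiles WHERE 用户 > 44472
[]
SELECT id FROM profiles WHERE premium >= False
[1, 2, 5]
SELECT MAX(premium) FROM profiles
True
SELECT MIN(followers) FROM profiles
2040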